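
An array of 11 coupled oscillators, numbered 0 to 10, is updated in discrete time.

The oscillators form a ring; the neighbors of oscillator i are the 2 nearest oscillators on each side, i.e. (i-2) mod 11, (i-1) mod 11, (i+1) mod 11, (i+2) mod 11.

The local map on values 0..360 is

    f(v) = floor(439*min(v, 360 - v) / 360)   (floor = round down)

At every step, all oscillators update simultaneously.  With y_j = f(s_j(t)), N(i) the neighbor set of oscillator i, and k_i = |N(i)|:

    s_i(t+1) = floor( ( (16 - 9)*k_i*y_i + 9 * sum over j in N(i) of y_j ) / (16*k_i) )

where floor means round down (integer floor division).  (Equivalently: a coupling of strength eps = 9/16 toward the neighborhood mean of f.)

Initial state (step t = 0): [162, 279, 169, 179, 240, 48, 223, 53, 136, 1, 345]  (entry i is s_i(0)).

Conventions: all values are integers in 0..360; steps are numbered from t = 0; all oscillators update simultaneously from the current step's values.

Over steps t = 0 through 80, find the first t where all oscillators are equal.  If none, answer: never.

Simulating step by step:
t=0: [162, 279, 169, 179, 240, 48, 223, 53, 136, 1, 345]  (not all equal)
t=1: [131, 132, 182, 166, 155, 109, 133, 82, 107, 62, 72]  (not all equal)
t=2: [145, 163, 194, 186, 182, 149, 148, 113, 116, 99, 111]  (not all equal)
t=3: [169, 188, 201, 204, 203, 184, 173, 147, 142, 135, 148]  (not all equal)
t=4: [195, 199, 196, 196, 197, 201, 198, 185, 178, 175, 184]  (not all equal)
t=5: [203, 200, 198, 197, 197, 197, 201, 208, 212, 212, 209]  (not all equal)
t=6: [189, 193, 196, 197, 197, 195, 191, 186, 183, 182, 185]  (not all equal)
t=7: [208, 203, 200, 199, 199, 202, 206, 210, 213, 214, 211]  (not all equal)
t=8: [185, 190, 193, 194, 194, 191, 187, 183, 180, 180, 182]  (not all equal)
t=9: [212, 207, 204, 203, 203, 206, 210, 214, 216, 217, 215]  (not all equal)
t=10: [180, 185, 188, 189, 189, 186, 182, 178, 176, 175, 177]  (not all equal)
t=11: [215, 212, 210, 209, 209, 212, 214, 215, 214, 214, 214]  (not all equal)
t=12: [177, 180, 181, 182, 182, 180, 178, 177, 177, 177, 178]  (not all equal)
t=13: [216, 217, 217, 217, 217, 217, 216, 215, 215, 215, 216]  (not all equal)
t=14: [174, 174, 174, 174, 174, 174, 175, 175, 175, 175, 175]  (not all equal)
t=15: [212, 212, 212, 212, 212, 212, 212, 212, 213, 212, 212]  (not all equal)
t=16: [180, 180, 180, 180, 180, 180, 179, 179, 179, 179, 179]  (not all equal)
t=17: [218, 218, 219, 219, 218, 218, 218, 218, 218, 218, 218]  (not all equal)
t=18: [172, 172, 171, 171, 172, 172, 173, 173, 173, 173, 173]  (not all equal)
t=19: [209, 208, 208, 208, 208, 209, 209, 209, 210, 209, 209]  (not all equal)
t=20: [184, 184, 184, 184, 184, 184, 183, 183, 183, 183, 183]  (not all equal)
t=21: [214, 214, 214, 214, 214, 214, 214, 214, 215, 214, 214]  (not all equal)
t=22: [178, 178, 178, 178, 178, 178, 177, 177, 177, 177, 177]  (not all equal)
t=23: [216, 216, 217, 217, 216, 216, 215, 215, 215, 215, 215]  (not all equal)
t=24: [175, 174, 174, 174, 174, 175, 175, 175, 176, 175, 175]  (not all equal)
t=25: [212, 212, 212, 212, 212, 212, 213, 213, 213, 213, 213]  (not all equal)
t=26: [179, 179, 180, 180, 179, 179, 179, 179, 179, 179, 179]  (not all equal)
t=27: [218, 218, 218, 218, 218, 218, 218, 218, 218, 218, 218]  (all equal)

Answer: 27
Key observation: Synchronization is absorbing here: once all oscillators are equal they stay equal, and step 27 is the first all-equal step.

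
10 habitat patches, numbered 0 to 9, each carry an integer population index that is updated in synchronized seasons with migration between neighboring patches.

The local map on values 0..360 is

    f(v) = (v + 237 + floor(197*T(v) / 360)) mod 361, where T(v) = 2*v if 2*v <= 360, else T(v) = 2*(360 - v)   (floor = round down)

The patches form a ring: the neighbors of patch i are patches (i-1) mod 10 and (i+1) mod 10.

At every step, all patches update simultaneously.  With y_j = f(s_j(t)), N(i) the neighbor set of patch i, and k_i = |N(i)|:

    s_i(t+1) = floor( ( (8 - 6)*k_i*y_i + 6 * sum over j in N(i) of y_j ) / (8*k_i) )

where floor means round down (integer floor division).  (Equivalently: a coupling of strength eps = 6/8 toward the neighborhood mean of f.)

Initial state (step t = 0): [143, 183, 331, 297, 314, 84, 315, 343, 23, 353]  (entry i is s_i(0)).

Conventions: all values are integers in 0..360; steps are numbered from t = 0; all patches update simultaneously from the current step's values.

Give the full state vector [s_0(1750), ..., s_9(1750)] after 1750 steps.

Answer: [246, 246, 246, 246, 246, 246, 246, 246, 246, 246]
Key observation: The state at step 4, [246, 246, 246, 246, 246, 246, 246, 246, 246, 246], reappears at step 5: the system is in a cycle of period 1 from step 4 on.  Therefore the state at step 1750 equals the state at step 4 + ((1750 - 4) mod 1) = 4, which is [246, 246, 246, 246, 246, 246, 246, 246, 246, 246].

Derivation:
t=0: [143, 183, 331, 297, 314, 84, 315, 343, 23, 353]
t=1: [226, 217, 244, 239, 169, 192, 168, 256, 248, 231]
t=2: [248, 247, 247, 239, 244, 233, 242, 238, 246, 247]
t=3: [246, 246, 246, 246, 246, 246, 247, 246, 246, 246]
t=4: [246, 246, 246, 246, 246, 246, 246, 246, 246, 246]
t=5: [246, 246, 246, 246, 246, 246, 246, 246, 246, 246]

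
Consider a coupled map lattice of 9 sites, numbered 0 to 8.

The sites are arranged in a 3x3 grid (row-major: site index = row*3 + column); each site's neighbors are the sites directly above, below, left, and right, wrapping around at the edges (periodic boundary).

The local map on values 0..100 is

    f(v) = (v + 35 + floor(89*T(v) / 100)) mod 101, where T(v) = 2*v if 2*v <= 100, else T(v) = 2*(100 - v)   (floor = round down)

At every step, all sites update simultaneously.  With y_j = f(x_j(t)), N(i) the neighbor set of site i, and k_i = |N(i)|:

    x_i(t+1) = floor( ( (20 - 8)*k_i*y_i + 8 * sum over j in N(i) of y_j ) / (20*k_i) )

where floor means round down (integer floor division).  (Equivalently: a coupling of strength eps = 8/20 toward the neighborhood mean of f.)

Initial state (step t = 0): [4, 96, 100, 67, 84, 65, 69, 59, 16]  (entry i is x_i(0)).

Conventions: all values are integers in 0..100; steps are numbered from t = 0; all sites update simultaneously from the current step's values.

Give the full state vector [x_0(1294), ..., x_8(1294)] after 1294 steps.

Simulating step by step:
t=0: [4, 96, 100, 67, 84, 65, 69, 59, 16]
t=1: [46, 41, 42, 56, 49, 58, 59, 61, 69]
t=2: [59, 52, 53, 67, 66, 64, 64, 62, 59]
t=3: [65, 68, 68, 60, 61, 62, 62, 63, 64]
t=4: [61, 59, 59, 64, 63, 62, 62, 61, 61]
t=5: [63, 64, 64, 62, 62, 63, 63, 63, 63]
t=6: [62, 62, 62, 62, 62, 62, 62, 62, 62]
t=7: [63, 63, 63, 63, 63, 63, 63, 63, 63]
t=8: [62, 62, 62, 62, 62, 62, 62, 62, 62]

Answer: [62, 62, 62, 62, 62, 62, 62, 62, 62]
Key observation: The state at step 6, [62, 62, 62, 62, 62, 62, 62, 62, 62], reappears at step 8: the system is in a cycle of period 2 from step 6 on.  Therefore the state at step 1294 equals the state at step 6 + ((1294 - 6) mod 2) = 6, which is [62, 62, 62, 62, 62, 62, 62, 62, 62].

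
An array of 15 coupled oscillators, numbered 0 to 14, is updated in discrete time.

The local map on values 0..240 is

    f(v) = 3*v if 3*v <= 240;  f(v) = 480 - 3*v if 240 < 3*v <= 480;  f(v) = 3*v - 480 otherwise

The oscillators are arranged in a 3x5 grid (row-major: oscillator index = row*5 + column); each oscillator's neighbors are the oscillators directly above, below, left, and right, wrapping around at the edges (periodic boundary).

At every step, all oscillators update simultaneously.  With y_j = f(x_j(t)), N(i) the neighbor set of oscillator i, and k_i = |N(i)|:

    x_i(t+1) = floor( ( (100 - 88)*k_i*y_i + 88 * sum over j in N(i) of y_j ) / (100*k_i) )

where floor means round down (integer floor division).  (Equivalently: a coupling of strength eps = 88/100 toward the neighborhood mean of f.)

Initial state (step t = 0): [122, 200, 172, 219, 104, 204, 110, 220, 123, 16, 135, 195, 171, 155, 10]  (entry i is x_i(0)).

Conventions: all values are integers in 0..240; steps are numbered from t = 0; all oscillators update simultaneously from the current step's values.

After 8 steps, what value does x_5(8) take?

Simulating step by step:
t=0: [122, 200, 172, 219, 104, 204, 110, 220, 123, 16, 135, 195, 171, 155, 10]
t=1: [122, 103, 116, 93, 101, 100, 136, 94, 105, 102, 92, 95, 77, 79, 70]
t=2: [174, 133, 192, 180, 175, 145, 172, 155, 198, 181, 178, 172, 195, 205, 199]
t=3: [54, 55, 68, 93, 67, 48, 43, 79, 73, 78, 59, 65, 74, 103, 79]
t=4: [170, 171, 205, 199, 207, 171, 178, 198, 211, 204, 183, 175, 204, 213, 200]
t=5: [64, 62, 103, 143, 104, 66, 55, 117, 133, 114, 58, 68, 115, 133, 124]
t=6: [182, 183, 130, 116, 127, 170, 177, 136, 97, 138, 175, 169, 144, 92, 136]
t=7: [61, 59, 81, 143, 85, 53, 49, 91, 126, 93, 48, 50, 92, 121, 99]
t=8: [177, 178, 169, 155, 162, 167, 170, 176, 138, 171, 165, 165, 180, 132, 173]

Answer: x_5(8) = 167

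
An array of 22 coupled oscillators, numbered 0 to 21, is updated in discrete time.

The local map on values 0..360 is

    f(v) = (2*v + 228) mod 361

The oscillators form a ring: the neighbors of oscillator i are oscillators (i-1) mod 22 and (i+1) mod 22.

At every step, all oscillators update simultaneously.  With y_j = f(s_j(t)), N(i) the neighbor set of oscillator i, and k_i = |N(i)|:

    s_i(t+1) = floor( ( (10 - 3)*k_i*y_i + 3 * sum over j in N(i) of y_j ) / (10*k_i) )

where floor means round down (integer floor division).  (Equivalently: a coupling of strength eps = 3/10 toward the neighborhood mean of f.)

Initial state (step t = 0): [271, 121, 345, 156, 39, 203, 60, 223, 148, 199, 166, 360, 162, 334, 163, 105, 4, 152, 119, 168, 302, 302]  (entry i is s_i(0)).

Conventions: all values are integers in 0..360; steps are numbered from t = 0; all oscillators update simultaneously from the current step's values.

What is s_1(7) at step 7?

Answer: s_1(7) = 269

Derivation:
t=0: [271, 121, 345, 156, 39, 203, 60, 223, 148, 199, 166, 360, 162, 334, 163, 105, 4, 152, 119, 168, 302, 302]
t=1: [66, 112, 180, 200, 282, 289, 331, 295, 200, 239, 212, 216, 193, 179, 172, 118, 202, 170, 129, 174, 123, 100]
t=2: [275, 151, 212, 231, 101, 94, 144, 132, 253, 325, 300, 290, 255, 227, 196, 144, 236, 204, 150, 186, 121, 117]
t=3: [79, 170, 278, 284, 105, 72, 136, 116, 51, 126, 110, 78, 72, 265, 252, 198, 301, 268, 194, 208, 127, 95]
t=4: [57, 157, 85, 72, 66, 40, 113, 139, 263, 145, 82, 30, 16, 28, 51, 201, 121, 83, 227, 254, 135, 61]
t=5: [319, 183, 54, 67, 299, 283, 133, 120, 67, 119, 88, 245, 267, 287, 313, 254, 121, 87, 231, 78, 150, 316]
t=6: [156, 235, 270, 66, 83, 85, 119, 95, 32, 80, 99, 262, 93, 81, 106, 45, 84, 94, 239, 90, 141, 143]
t=7: [198, 269, 136, 263, 82, 46, 87, 99, 217, 72, 54, 38, 45, 40, 107, 239, 80, 95, 256, 107, 134, 156]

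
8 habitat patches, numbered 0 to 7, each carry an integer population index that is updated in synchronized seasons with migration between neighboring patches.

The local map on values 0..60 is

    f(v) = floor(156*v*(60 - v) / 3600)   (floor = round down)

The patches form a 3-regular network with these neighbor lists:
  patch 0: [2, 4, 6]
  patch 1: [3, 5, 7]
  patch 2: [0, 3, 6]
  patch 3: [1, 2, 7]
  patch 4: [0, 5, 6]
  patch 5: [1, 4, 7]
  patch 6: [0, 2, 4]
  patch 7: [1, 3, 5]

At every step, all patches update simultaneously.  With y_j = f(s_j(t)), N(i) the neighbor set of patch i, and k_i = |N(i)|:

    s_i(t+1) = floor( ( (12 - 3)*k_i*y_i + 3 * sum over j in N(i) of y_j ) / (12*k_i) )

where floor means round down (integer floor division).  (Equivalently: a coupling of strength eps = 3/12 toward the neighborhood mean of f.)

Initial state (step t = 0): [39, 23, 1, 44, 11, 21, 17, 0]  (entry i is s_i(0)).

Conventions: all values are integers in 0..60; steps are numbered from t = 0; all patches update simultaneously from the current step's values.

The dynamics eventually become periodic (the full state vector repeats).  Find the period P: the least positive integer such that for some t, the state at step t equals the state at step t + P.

Answer: 2
Key observation: The state at step 4, [37, 36, 36, 36, 37, 36, 37, 36], reappears at step 6 — and no state repeats earlier — so the cycle the system enters has period 2.

Derivation:
t=0: [39, 23, 1, 44, 11, 21, 17, 0]
t=1: [30, 32, 9, 25, 25, 31, 28, 8]
t=2: [37, 36, 23, 34, 37, 36, 36, 22]
t=3: [36, 37, 36, 37, 36, 36, 36, 36]
t=4: [37, 36, 36, 36, 37, 36, 37, 36]
t=5: [36, 37, 36, 37, 36, 36, 36, 37]
t=6: [37, 36, 36, 36, 37, 36, 37, 36]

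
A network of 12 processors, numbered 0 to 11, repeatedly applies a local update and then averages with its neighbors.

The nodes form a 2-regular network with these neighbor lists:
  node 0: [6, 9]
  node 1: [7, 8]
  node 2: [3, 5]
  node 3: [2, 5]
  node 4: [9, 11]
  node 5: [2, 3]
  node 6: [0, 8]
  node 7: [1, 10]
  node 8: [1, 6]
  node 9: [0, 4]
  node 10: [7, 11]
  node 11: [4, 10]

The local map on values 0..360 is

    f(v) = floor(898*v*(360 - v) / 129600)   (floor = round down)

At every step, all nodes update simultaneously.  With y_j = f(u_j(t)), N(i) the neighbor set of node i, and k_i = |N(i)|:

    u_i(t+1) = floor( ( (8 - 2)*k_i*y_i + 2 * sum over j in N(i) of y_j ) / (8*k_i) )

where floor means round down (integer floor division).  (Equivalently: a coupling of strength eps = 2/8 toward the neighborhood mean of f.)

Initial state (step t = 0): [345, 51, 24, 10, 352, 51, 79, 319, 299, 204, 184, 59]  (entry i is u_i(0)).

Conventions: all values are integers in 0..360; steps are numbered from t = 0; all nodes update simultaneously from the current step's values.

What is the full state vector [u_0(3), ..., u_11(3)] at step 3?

Simulating step by step:
t=0: [345, 51, 24, 10, 352, 51, 79, 319, 299, 204, 184, 59]
t=1: [72, 108, 57, 38, 57, 91, 134, 109, 127, 171, 194, 122]
t=2: [161, 190, 120, 99, 142, 152, 200, 193, 203, 200, 216, 193]
t=3: [221, 222, 199, 186, 216, 211, 220, 222, 220, 220, 217, 220]

Answer: [221, 222, 199, 186, 216, 211, 220, 222, 220, 220, 217, 220]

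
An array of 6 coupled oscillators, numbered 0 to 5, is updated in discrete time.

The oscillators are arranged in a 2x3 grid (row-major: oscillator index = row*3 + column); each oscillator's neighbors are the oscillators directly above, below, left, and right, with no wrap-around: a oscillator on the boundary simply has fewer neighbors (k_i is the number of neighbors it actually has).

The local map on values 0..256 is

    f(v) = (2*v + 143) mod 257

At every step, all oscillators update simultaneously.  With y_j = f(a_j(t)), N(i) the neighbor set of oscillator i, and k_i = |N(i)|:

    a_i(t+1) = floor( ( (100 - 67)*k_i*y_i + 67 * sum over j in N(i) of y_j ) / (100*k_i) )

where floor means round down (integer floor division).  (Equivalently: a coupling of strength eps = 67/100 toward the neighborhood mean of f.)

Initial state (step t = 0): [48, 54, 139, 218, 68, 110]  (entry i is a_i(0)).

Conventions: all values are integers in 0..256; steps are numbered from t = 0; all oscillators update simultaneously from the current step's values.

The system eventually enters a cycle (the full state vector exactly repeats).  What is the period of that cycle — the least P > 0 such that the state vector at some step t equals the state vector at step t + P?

Answer: 16
Key observation: The state at step 76, [83, 83, 84, 83, 83, 84], reappears at step 92 — and no state repeats earlier — so the cycle the system enters has period 16.

Derivation:
t=0: [48, 54, 139, 218, 68, 110]
t=1: [184, 177, 173, 108, 101, 97]
t=2: [198, 207, 183, 148, 123, 133]
t=3: [83, 105, 148, 112, 127, 178]
t=4: [86, 115, 173, 100, 146, 187]
t=5: [86, 142, 116, 107, 104, 138]
t=6: [109, 116, 150, 83, 127, 124]
t=7: [91, 134, 145, 98, 114, 153]
t=8: [101, 130, 173, 88, 133, 160]
t=9: [98, 153, 194, 100, 142, 196]
t=10: [120, 123, 76, 112, 122, 69]
t=11: [122, 109, 64, 122, 102, 64]
t=12: [121, 86, 44, 116, 85, 39]
t=13: [101, 111, 169, 100, 107, 169]
t=14: [94, 127, 185, 91, 126, 182]
t=15: [94, 150, 215, 93, 147, 214]
t=16: [110, 131, 100, 108, 129, 98]
t=17: [118, 123, 105, 117, 121, 104]
t=18: [124, 120, 107, 123, 119, 106]
t=19: [130, 121, 108, 129, 120, 107]
t=20: [139, 125, 110, 138, 124, 109]
t=21: [153, 135, 115, 153, 134, 114]
t=22: [179, 154, 128, 179, 154, 128]
t=23: [227, 193, 159, 227, 193, 159]
t=24: [60, 72, 140, 60, 72, 140]
t=25: [14, 55, 120, 14, 55, 120]
t=26: [198, 206, 168, 198, 206, 168]
t=27: [30, 77, 161, 30, 77, 161]
t=28: [148, 113, 151, 148, 113, 151]
t=29: [158, 144, 162, 158, 144, 162]
t=30: [192, 188, 197, 192, 188, 197]
t=31: [10, 10, 16, 10, 10, 16]
t=32: [163, 165, 170, 163, 165, 170]
t=33: [213, 217, 222, 213, 217, 222]
t=34: [57, 63, 69, 57, 63, 69]
t=35: [4, 12, 19, 4, 12, 19]
t=36: [156, 166, 176, 156, 166, 176]
t=37: [204, 218, 231, 204, 218, 231]
t=38: [46, 64, 82, 46, 64, 82]
t=39: [160, 71, 37, 160, 71, 37]
t=40: [146, 109, 153, 146, 109, 153]
t=41: [153, 140, 162, 153, 140, 162]
t=42: [183, 181, 195, 183, 181, 195]
t=43: [250, 197, 95, 250, 197, 95]
t=44: [93, 58, 58, 93, 58, 58]
t=45: [48, 17, 2, 48, 17, 2]
t=46: [218, 184, 157, 218, 184, 157]
t=47: [128, 199, 218, 128, 199, 218]
t=48: [103, 61, 52, 103, 61, 52]
t=49: [63, 80, 166, 63, 80, 166]
t=50: [23, 76, 160, 23, 76, 160]
t=51: [138, 109, 149, 138, 109, 149]
t=52: [142, 134, 157, 142, 134, 157]
t=53: [164, 167, 184, 164, 167, 184]
t=54: [216, 226, 242, 216, 226, 242]
t=55: [67, 83, 102, 67, 83, 102]
t=56: [30, 53, 77, 30, 53, 77]
t=57: [218, 192, 110, 218, 192, 110]
t=58: [47, 45, 74, 47, 45, 74]
t=59: [235, 189, 100, 235, 189, 100]
t=60: [68, 45, 59, 68, 45, 59]
t=61: [92, 134, 80, 92, 134, 80]
t=62: [98, 111, 82, 98, 111, 82]
t=63: [90, 89, 69, 90, 89, 69]
t=64: [65, 55, 37, 65, 55, 37]
t=65: [95, 192, 229, 95, 192, 229]
t=66: [54, 43, 62, 54, 43, 62]
t=67: [243, 185, 83, 243, 185, 83]
t=68: [162, 178, 120, 162, 178, 120]
t=69: [220, 208, 164, 220, 208, 164]
t=70: [60, 88, 157, 60, 88, 157]
t=71: [24, 80, 153, 24, 80, 153]
t=72: [142, 110, 143, 142, 110, 143]
t=73: [148, 135, 149, 148, 135, 149]
t=74: [173, 168, 174, 173, 168, 174]
t=75: [228, 226, 229, 228, 226, 229]
t=76: [83, 83, 84, 83, 83, 84]
t=77: [52, 52, 53, 52, 52, 53]
t=78: [247, 247, 248, 247, 247, 248]
t=79: [123, 123, 124, 123, 123, 124]
t=80: [132, 132, 133, 132, 132, 133]
t=81: [150, 150, 151, 150, 150, 151]
t=82: [186, 186, 187, 186, 186, 187]
t=83: [1, 1, 2, 1, 1, 2]
t=84: [145, 145, 146, 145, 145, 146]
t=85: [176, 176, 177, 176, 176, 177]
t=86: [238, 238, 239, 238, 238, 239]
t=87: [105, 105, 106, 105, 105, 106]
t=88: [96, 96, 97, 96, 96, 97]
t=89: [78, 78, 79, 78, 78, 79]
t=90: [42, 42, 43, 42, 42, 43]
t=91: [227, 227, 228, 227, 227, 228]
t=92: [83, 83, 84, 83, 83, 84]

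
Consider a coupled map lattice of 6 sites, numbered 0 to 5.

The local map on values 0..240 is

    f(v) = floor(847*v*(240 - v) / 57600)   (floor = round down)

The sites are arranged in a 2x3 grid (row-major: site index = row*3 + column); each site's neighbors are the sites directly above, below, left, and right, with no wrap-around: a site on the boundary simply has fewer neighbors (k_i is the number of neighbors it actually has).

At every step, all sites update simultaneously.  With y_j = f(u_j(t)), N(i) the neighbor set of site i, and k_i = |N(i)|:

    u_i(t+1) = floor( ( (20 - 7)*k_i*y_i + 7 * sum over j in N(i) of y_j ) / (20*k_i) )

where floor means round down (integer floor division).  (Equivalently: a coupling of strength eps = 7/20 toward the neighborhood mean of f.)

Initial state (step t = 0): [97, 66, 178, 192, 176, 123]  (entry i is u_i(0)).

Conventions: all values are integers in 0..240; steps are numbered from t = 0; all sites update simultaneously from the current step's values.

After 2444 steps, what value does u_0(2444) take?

Answer: u_0(2444) = 124
Key observation: The state at step 33, [211, 211, 211, 211, 211, 211], reappears at step 37: the system is in a cycle of period 4 from step 33 on.  Therefore the state at step 2444 equals the state at step 33 + ((2444 - 33) mod 4) = 36, which is [124, 124, 124, 124, 124, 124].

Derivation:
t=0: [97, 66, 178, 192, 176, 123]
t=1: [184, 171, 171, 152, 167, 194]
t=2: [162, 171, 165, 185, 174, 146]
t=3: [176, 174, 183, 158, 170, 191]
t=4: [169, 166, 152, 182, 170, 146]
t=5: [173, 180, 194, 162, 175, 195]
t=6: [170, 157, 135, 179, 163, 136]
t=7: [174, 190, 204, 166, 184, 203]
t=8: [165, 140, 113, 172, 148, 116]
t=9: [183, 202, 209, 177, 198, 209]
t=10: [147, 115, 97, 154, 122, 99]
t=11: [201, 208, 204, 198, 208, 205]
t=12: [113, 100, 104, 116, 100, 103]
t=13: [209, 205, 206, 209, 205, 206]
t=14: [96, 103, 102, 96, 103, 102]
t=15: [203, 206, 206, 203, 206, 206]
t=16: [108, 102, 102, 108, 102, 102]
t=17: [208, 206, 206, 208, 206, 206]
t=18: [97, 101, 102, 97, 101, 102]
t=19: [203, 205, 206, 203, 205, 206]
t=20: [109, 105, 102, 109, 105, 102]
t=21: [208, 207, 206, 208, 207, 206]
t=22: [97, 99, 101, 97, 99, 101]
t=23: [203, 204, 205, 203, 204, 205]
t=24: [109, 107, 105, 109, 107, 105]
t=25: [209, 208, 208, 209, 208, 208]
t=26: [95, 96, 97, 95, 96, 97]
t=27: [202, 202, 203, 202, 202, 203]
t=28: [112, 111, 110, 112, 111, 110]
t=29: [210, 210, 210, 210, 210, 210]
t=30: [92, 92, 92, 92, 92, 92]
t=31: [200, 200, 200, 200, 200, 200]
t=32: [117, 117, 117, 117, 117, 117]
t=33: [211, 211, 211, 211, 211, 211]
t=34: [89, 89, 89, 89, 89, 89]
t=35: [197, 197, 197, 197, 197, 197]
t=36: [124, 124, 124, 124, 124, 124]
t=37: [211, 211, 211, 211, 211, 211]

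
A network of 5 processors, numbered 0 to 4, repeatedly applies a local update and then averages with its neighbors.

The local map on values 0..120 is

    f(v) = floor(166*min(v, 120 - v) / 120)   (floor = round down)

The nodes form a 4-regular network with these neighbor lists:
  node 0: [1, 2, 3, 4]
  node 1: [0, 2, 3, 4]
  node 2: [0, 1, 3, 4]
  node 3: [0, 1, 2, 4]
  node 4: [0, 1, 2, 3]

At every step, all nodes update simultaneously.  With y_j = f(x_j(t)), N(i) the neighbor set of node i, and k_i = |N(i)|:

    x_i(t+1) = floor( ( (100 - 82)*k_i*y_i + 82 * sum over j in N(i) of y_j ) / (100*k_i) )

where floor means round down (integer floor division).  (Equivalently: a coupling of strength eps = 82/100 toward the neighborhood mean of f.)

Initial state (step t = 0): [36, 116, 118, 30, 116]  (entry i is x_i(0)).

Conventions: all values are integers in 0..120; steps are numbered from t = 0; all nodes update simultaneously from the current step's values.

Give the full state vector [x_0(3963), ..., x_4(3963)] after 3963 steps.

Answer: [69, 69, 69, 69, 69]
Key observation: The state at step 16, [70, 70, 70, 70, 70], reappears at step 18: the system is in a cycle of period 2 from step 16 on.  Therefore the state at step 3963 equals the state at step 16 + ((3963 - 16) mod 2) = 17, which is [69, 69, 69, 69, 69].

Derivation:
t=0: [36, 116, 118, 30, 116]
t=1: [19, 20, 20, 19, 20]
t=2: [26, 26, 26, 26, 26]
t=3: [35, 35, 35, 35, 35]
t=4: [48, 48, 48, 48, 48]
t=5: [66, 66, 66, 66, 66]
t=6: [74, 74, 74, 74, 74]
t=7: [63, 63, 63, 63, 63]
t=8: [78, 78, 78, 78, 78]
t=9: [58, 58, 58, 58, 58]
t=10: [80, 80, 80, 80, 80]
t=11: [55, 55, 55, 55, 55]
t=12: [76, 76, 76, 76, 76]
t=13: [60, 60, 60, 60, 60]
t=14: [83, 83, 83, 83, 83]
t=15: [51, 51, 51, 51, 51]
t=16: [70, 70, 70, 70, 70]
t=17: [69, 69, 69, 69, 69]
t=18: [70, 70, 70, 70, 70]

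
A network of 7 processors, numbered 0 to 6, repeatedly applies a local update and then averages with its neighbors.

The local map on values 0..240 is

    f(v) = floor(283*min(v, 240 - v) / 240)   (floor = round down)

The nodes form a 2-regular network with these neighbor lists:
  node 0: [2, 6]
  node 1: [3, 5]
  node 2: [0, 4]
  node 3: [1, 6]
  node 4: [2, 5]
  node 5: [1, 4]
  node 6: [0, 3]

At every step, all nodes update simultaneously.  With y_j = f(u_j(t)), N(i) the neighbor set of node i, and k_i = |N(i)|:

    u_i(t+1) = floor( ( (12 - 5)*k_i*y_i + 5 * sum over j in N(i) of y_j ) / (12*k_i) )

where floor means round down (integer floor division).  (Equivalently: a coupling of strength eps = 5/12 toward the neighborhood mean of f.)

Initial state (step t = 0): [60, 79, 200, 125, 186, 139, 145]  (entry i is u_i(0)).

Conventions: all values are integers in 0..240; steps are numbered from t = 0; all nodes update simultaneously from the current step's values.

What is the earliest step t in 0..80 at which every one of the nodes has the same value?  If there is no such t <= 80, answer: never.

Answer: 15
Key observation: Synchronization is absorbing here: once all nodes are equal they stay equal, and step 15 is the first all-equal step.

Derivation:
t=0: [60, 79, 200, 125, 186, 139, 145]  (not all equal)
t=1: [73, 107, 55, 121, 71, 101, 108]  (not all equal)
t=2: [89, 127, 72, 134, 86, 112, 121]  (not all equal)
t=3: [107, 130, 91, 129, 103, 125, 129]  (not all equal)
t=4: [122, 130, 113, 129, 121, 130, 129]  (not all equal)
t=5: [135, 129, 135, 129, 136, 131, 131]  (not all equal)
t=6: [124, 129, 122, 129, 123, 127, 127]  (not all equal)
t=7: [136, 130, 137, 130, 136, 133, 133]  (not all equal)
t=8: [122, 128, 121, 128, 122, 125, 125]  (not all equal)
t=9: [138, 132, 139, 132, 138, 135, 135]  (not all equal)
t=10: [120, 126, 119, 126, 120, 123, 123]  (not all equal)
t=11: [139, 134, 140, 134, 139, 137, 137]  (not all equal)
t=12: [119, 123, 117, 123, 119, 121, 121]  (not all equal)
t=13: [139, 137, 138, 137, 139, 139, 139]  (not all equal)
t=14: [119, 120, 119, 120, 119, 119, 119]  (not all equal)
t=15: [140, 140, 140, 140, 140, 140, 140]  (all equal)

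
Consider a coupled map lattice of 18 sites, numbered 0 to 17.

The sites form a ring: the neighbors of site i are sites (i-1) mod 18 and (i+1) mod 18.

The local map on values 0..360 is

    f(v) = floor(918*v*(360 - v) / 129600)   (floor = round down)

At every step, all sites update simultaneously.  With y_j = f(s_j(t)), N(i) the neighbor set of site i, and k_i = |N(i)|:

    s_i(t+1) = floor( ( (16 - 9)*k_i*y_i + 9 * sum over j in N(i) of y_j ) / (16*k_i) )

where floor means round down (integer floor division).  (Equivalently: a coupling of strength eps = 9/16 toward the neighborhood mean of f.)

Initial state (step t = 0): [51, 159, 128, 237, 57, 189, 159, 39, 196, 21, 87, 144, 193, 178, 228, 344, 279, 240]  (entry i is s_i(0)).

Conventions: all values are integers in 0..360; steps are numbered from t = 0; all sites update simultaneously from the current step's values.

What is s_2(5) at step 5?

Answer: s_2(5) = 217

Derivation:
t=0: [51, 159, 128, 237, 57, 189, 159, 39, 196, 21, 87, 144, 193, 178, 228, 344, 279, 240]
t=1: [169, 189, 213, 183, 175, 197, 187, 165, 138, 132, 149, 207, 226, 224, 168, 121, 138, 165]
t=2: [227, 226, 225, 226, 228, 228, 227, 224, 218, 216, 220, 220, 217, 218, 217, 214, 216, 224]
t=3: [213, 214, 214, 214, 213, 213, 213, 215, 218, 219, 218, 218, 218, 219, 219, 220, 218, 215]
t=4: [220, 221, 221, 221, 221, 221, 220, 220, 219, 218, 218, 219, 218, 218, 218, 218, 219, 220]
t=5: [217, 217, 217, 217, 217, 217, 217, 218, 218, 218, 218, 218, 218, 219, 219, 218, 218, 218]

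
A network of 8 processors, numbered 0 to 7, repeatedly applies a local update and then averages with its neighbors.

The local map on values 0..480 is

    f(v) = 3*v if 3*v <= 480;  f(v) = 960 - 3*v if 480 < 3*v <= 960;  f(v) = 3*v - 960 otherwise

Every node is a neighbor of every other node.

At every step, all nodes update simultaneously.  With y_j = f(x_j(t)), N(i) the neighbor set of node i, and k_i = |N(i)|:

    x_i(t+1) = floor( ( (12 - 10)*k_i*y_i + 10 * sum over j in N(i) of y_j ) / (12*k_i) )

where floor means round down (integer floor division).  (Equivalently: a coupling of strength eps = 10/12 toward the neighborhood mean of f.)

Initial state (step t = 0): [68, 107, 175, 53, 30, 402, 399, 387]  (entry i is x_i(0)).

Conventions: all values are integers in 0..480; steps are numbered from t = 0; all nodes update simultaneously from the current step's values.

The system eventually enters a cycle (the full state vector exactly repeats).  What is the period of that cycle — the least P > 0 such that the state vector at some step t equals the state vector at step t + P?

Simulating step by step:
t=0: [68, 107, 175, 53, 30, 402, 399, 387]
t=1: [235, 240, 246, 232, 229, 237, 236, 234]
t=2: [251, 251, 250, 252, 252, 251, 251, 251]
t=3: [206, 206, 206, 206, 206, 206, 206, 206]
t=4: [342, 342, 342, 342, 342, 342, 342, 342]
t=5: [66, 66, 66, 66, 66, 66, 66, 66]
t=6: [198, 198, 198, 198, 198, 198, 198, 198]
t=7: [366, 366, 366, 366, 366, 366, 366, 366]
t=8: [138, 138, 138, 138, 138, 138, 138, 138]
t=9: [414, 414, 414, 414, 414, 414, 414, 414]
t=10: [282, 282, 282, 282, 282, 282, 282, 282]
t=11: [114, 114, 114, 114, 114, 114, 114, 114]
t=12: [342, 342, 342, 342, 342, 342, 342, 342]

Answer: 8
Key observation: The state at step 4, [342, 342, 342, 342, 342, 342, 342, 342], reappears at step 12 — and no state repeats earlier — so the cycle the system enters has period 8.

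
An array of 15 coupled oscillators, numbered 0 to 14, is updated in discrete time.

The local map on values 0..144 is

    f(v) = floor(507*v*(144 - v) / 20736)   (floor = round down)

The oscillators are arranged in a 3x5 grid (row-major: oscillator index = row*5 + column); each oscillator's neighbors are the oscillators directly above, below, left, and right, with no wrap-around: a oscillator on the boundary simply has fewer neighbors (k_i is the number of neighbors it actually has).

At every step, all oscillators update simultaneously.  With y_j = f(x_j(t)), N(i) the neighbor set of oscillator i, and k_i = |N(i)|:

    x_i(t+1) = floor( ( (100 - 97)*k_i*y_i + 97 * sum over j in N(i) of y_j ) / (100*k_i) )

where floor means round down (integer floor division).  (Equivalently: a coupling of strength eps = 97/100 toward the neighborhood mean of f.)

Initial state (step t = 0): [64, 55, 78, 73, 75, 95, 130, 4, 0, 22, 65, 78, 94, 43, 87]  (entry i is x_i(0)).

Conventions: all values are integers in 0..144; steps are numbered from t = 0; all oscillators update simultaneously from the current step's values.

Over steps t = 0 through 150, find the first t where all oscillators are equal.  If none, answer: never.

Answer: 20
Key observation: Synchronization is absorbing here: once all oscillators are equal they stay equal, and step 20 is the first all-equal step.

Derivation:
t=0: [64, 55, 78, 73, 75, 95, 130, 4, 0, 22, 65, 78, 94, 43, 87]  (not all equal)
t=1: [116, 98, 87, 84, 96, 98, 91, 69, 75, 81, 119, 95, 82, 79, 86]  (not all equal)
t=2: [109, 105, 119, 119, 123, 89, 114, 122, 124, 119, 110, 104, 121, 123, 124]  (not all equal)
t=3: [109, 83, 78, 65, 71, 89, 95, 70, 67, 61, 109, 81, 76, 62, 67]  (not all equal)
t=4: [120, 110, 124, 125, 124, 100, 122, 122, 124, 125, 120, 111, 124, 125, 123]  (not all equal)
t=5: [98, 65, 70, 59, 58, 69, 87, 61, 59, 60, 97, 65, 70, 60, 58]  (not all equal)
t=6: [125, 119, 123, 122, 122, 114, 124, 123, 122, 121, 125, 119, 123, 123, 122]  (not all equal)
t=7: [76, 60, 66, 64, 66, 59, 72, 62, 64, 65, 76, 60, 65, 64, 65]  (not all equal)
t=8: [122, 125, 124, 125, 125, 125, 123, 125, 124, 125, 122, 125, 124, 125, 125]  (not all equal)
t=9: [58, 62, 58, 59, 58, 64, 58, 60, 58, 58, 58, 62, 58, 59, 58]  (not all equal)
t=10: [124, 121, 122, 121, 121, 121, 123, 121, 121, 121, 124, 121, 122, 121, 121]  (not all equal)
t=11: [67, 62, 67, 67, 68, 61, 67, 65, 68, 68, 67, 62, 67, 67, 68]  (not all equal)
t=12: [123, 125, 125, 126, 126, 125, 124, 125, 125, 126, 123, 125, 125, 126, 126]  (not all equal)
t=13: [58, 60, 57, 56, 55, 61, 58, 58, 55, 55, 58, 60, 57, 56, 55]  (not all equal)
t=14: [122, 121, 121, 119, 119, 121, 122, 120, 119, 119, 122, 121, 121, 119, 119]  (not all equal)
t=15: [67, 66, 69, 70, 72, 65, 68, 68, 71, 72, 67, 66, 69, 70, 72]  (not all equal)
t=16: [125, 125, 125, 126, 126, 125, 125, 126, 126, 126, 125, 125, 125, 126, 126]  (not all equal)
t=17: [58, 58, 56, 55, 55, 58, 57, 57, 55, 55, 58, 58, 56, 55, 55]  (not all equal)
t=18: [121, 120, 120, 119, 119, 121, 121, 120, 119, 119, 121, 120, 120, 119, 119]  (not all equal)
t=19: [68, 68, 70, 71, 72, 68, 69, 70, 71, 72, 68, 68, 70, 71, 72]  (not all equal)
t=20: [126, 126, 126, 126, 126, 126, 126, 126, 126, 126, 126, 126, 126, 126, 126]  (all equal)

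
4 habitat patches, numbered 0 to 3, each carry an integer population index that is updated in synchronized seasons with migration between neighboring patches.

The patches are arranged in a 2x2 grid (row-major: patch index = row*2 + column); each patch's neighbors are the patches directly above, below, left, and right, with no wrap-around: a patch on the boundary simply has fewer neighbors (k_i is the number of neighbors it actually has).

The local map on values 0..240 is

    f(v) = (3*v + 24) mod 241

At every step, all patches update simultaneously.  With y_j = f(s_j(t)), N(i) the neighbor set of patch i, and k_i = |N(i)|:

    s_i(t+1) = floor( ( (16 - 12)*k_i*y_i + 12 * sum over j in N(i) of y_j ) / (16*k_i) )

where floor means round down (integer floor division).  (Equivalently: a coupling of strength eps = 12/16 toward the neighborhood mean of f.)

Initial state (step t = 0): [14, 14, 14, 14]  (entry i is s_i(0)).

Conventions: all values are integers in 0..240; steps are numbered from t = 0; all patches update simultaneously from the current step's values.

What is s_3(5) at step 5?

Simulating step by step:
t=0: [14, 14, 14, 14]
t=1: [66, 66, 66, 66]
t=2: [222, 222, 222, 222]
t=3: [208, 208, 208, 208]
t=4: [166, 166, 166, 166]
t=5: [40, 40, 40, 40]

Answer: s_3(5) = 40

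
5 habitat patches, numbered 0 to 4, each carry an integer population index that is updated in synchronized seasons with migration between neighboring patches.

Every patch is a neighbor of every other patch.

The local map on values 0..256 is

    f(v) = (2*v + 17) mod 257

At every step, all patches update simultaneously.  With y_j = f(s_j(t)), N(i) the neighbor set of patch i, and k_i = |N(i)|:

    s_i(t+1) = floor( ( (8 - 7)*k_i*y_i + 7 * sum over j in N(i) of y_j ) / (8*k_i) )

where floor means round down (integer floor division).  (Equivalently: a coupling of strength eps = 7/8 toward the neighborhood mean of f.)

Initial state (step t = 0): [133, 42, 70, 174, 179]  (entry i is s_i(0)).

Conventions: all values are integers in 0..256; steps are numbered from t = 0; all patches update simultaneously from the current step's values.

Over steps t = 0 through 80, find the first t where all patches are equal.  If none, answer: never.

Simulating step by step:
t=0: [133, 42, 70, 174, 179]  (not all equal)
t=1: [109, 102, 96, 101, 100]  (not all equal)
t=2: [218, 220, 221, 220, 220]  (not all equal)
t=3: [199, 199, 199, 199, 199]  (all equal)

Answer: 3
Key observation: Synchronization is absorbing here: once all patches are equal they stay equal, and step 3 is the first all-equal step.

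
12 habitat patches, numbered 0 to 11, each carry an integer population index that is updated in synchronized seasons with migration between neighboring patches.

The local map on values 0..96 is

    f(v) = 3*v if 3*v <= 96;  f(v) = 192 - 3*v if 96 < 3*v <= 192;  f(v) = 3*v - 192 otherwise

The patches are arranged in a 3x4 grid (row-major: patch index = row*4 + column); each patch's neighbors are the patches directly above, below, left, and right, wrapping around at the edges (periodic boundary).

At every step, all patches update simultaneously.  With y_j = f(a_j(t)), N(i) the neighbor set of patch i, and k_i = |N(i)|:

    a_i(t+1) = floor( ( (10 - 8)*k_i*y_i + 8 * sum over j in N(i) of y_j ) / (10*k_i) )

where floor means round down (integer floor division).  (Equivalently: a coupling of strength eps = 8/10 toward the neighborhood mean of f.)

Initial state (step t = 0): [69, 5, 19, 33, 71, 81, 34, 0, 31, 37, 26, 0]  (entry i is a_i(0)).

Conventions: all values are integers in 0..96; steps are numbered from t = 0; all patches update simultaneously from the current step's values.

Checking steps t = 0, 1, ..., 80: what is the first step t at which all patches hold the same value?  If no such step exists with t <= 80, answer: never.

Simulating step by step:
t=0: [69, 5, 19, 33, 71, 81, 34, 0, 31, 37, 26, 0]  (not all equal)
t=1: [47, 43, 66, 33, 36, 51, 55, 40, 42, 63, 61, 52]  (not all equal)
t=2: [71, 32, 39, 51, 62, 43, 30, 62, 48, 36, 16, 55]  (not all equal)
t=3: [42, 67, 69, 33, 28, 67, 56, 33, 37, 67, 64, 33]  (not all equal)
t=4: [66, 21, 28, 72, 66, 27, 28, 77, 66, 21, 28, 72]  (not all equal)
t=5: [21, 59, 67, 35, 27, 59, 74, 35, 21, 59, 67, 35]  (not all equal)
t=6: [61, 23, 30, 66, 61, 31, 30, 74, 61, 23, 30, 66]  (not all equal)
t=7: [20, 66, 69, 28, 30, 66, 78, 28, 20, 66, 69, 28]  (not all equal)
t=8: [60, 18, 32, 65, 60, 30, 32, 76, 60, 18, 32, 65]  (not all equal)
t=9: [18, 61, 69, 30, 32, 61, 82, 30, 18, 61, 69, 30]  (not all equal)
t=10: [60, 19, 36, 67, 60, 35, 36, 84, 60, 19, 36, 67]  (not all equal)
t=11: [20, 59, 63, 34, 36, 59, 79, 34, 20, 59, 63, 34]  (not all equal)
t=12: [61, 21, 31, 66, 61, 34, 31, 79, 61, 21, 31, 66]  (not all equal)
t=13: [19, 63, 69, 31, 32, 63, 82, 31, 19, 63, 69, 31]  (not all equal)
t=14: [61, 16, 36, 70, 61, 31, 36, 85, 61, 16, 36, 70]  (not all equal)
t=15: [18, 56, 63, 38, 36, 56, 81, 38, 18, 56, 63, 38]  (not all equal)
t=16: [58, 25, 31, 58, 58, 41, 31, 73, 58, 25, 31, 58]  (not all equal)
t=17: [29, 66, 74, 34, 30, 66, 75, 34, 29, 66, 74, 34]  (not all equal)
t=18: [72, 27, 37, 77, 72, 28, 37, 78, 72, 27, 37, 77]  (not all equal)
t=19: [38, 70, 72, 45, 39, 70, 73, 45, 38, 70, 72, 45]  (not all equal)
t=20: [61, 31, 30, 54, 61, 31, 30, 54, 61, 31, 30, 54]  (not all equal)
t=21: [30, 75, 78, 37, 30, 75, 78, 37, 30, 75, 78, 37]  (not all equal)
t=22: [76, 46, 48, 75, 76, 46, 48, 75, 76, 46, 48, 75]  (not all equal)
t=23: [39, 49, 46, 36, 39, 49, 46, 36, 39, 49, 46, 36]  (not all equal)
t=24: [70, 52, 58, 76, 70, 52, 58, 76, 70, 52, 58, 76]  (not all equal)
t=25: [25, 28, 25, 28, 25, 28, 25, 28, 25, 28, 25, 28]  (not all equal)
t=26: [78, 80, 78, 80, 78, 80, 78, 80, 78, 80, 78, 80]  (not all equal)
t=27: [44, 45, 44, 45, 44, 45, 44, 45, 44, 45, 44, 45]  (not all equal)
t=28: [58, 58, 58, 58, 58, 58, 58, 58, 58, 58, 58, 58]  (all equal)

Answer: 28
Key observation: Synchronization is absorbing here: once all patches are equal they stay equal, and step 28 is the first all-equal step.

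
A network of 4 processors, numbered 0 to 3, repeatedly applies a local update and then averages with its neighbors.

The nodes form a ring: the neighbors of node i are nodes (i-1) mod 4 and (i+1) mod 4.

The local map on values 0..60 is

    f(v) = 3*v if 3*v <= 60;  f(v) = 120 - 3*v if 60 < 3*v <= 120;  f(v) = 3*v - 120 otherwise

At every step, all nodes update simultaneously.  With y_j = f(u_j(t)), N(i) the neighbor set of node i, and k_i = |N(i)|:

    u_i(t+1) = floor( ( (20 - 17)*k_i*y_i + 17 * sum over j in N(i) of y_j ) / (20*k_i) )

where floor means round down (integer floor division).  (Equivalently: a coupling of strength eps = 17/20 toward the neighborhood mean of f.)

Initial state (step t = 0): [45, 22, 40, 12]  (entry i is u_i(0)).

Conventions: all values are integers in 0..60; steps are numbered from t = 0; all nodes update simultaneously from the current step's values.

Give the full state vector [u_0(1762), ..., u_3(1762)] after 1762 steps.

Simulating step by step:
t=0: [45, 22, 40, 12]
t=1: [40, 14, 38, 11]
t=2: [31, 8, 32, 7]
t=3: [23, 25, 22, 24]
t=4: [47, 51, 47, 51]
t=5: [31, 22, 31, 22]
t=6: [49, 31, 49, 31]
t=7: [27, 27, 27, 27]
t=8: [39, 39, 39, 39]
t=9: [3, 3, 3, 3]
t=10: [9, 9, 9, 9]
t=11: [27, 27, 27, 27]

Answer: [9, 9, 9, 9]
Key observation: The state at step 7, [27, 27, 27, 27], reappears at step 11: the system is in a cycle of period 4 from step 7 on.  Therefore the state at step 1762 equals the state at step 7 + ((1762 - 7) mod 4) = 10, which is [9, 9, 9, 9].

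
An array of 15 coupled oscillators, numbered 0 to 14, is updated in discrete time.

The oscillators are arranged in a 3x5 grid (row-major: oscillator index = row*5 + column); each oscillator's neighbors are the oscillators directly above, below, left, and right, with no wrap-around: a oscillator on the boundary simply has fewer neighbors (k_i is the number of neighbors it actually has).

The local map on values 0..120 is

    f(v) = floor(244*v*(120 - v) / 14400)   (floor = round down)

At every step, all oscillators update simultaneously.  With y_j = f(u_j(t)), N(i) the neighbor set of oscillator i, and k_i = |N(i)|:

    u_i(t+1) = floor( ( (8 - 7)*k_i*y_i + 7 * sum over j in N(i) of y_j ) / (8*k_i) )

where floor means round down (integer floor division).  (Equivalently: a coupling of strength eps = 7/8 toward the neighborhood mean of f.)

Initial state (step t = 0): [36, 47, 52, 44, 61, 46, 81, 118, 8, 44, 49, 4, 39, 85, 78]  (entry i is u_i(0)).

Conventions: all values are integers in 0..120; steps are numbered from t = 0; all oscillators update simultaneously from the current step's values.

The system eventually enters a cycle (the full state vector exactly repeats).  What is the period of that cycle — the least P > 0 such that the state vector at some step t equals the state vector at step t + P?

Answer: 2
Key observation: The state at step 4, [61, 60, 60, 60, 61, 60, 60, 60, 60, 60, 60, 60, 60, 60, 60], reappears at step 6 — and no state repeats earlier — so the cycle the system enters has period 2.

Derivation:
t=0: [36, 47, 52, 44, 61, 46, 81, 118, 8, 44, 49, 4, 39, 85, 78]
t=1: [56, 54, 41, 46, 56, 54, 33, 39, 37, 44, 35, 48, 24, 42, 53]
t=2: [60, 54, 56, 55, 56, 53, 56, 48, 54, 57, 57, 47, 53, 50, 56]
t=3: [60, 60, 59, 60, 60, 60, 59, 59, 59, 60, 59, 59, 58, 59, 59]
t=4: [61, 60, 60, 60, 61, 60, 60, 60, 60, 60, 60, 60, 60, 60, 60]
t=5: [60, 60, 61, 60, 60, 60, 61, 61, 61, 60, 61, 61, 61, 61, 61]
t=6: [61, 60, 60, 60, 61, 60, 60, 60, 60, 60, 60, 60, 60, 60, 60]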